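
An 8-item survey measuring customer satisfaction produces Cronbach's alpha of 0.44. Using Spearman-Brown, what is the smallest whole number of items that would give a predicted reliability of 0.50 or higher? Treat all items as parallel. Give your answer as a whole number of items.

11

n = 0.50 × (1 − 0.44) / [ 0.44 × (1 − 0.50) ]
n = 0.2800 / 0.2200 ≈ 1.2727
So the test needs 1.2727 × 8 ≈ 10.18 items; rounding up, 11.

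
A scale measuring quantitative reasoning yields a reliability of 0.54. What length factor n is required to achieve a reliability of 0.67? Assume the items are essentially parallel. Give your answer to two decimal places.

1.73

n = 0.67 × (1 − 0.54) / [ 0.54 × (1 − 0.67) ]
n = 0.3082 / 0.1782 ≈ 1.7295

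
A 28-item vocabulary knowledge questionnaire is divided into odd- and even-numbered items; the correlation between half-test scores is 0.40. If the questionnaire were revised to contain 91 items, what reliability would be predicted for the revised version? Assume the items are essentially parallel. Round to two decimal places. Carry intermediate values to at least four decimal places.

0.81

First correct the split-half correlation to full-test reliability: r_full = 2 × 0.40 / (1 + 0.40) ≈ 0.5714
Then adjust to 91 items: n = 91/28 = 3.2500
r_new = n·r_full / (1 + (n − 1)·r_full) = 1.8571 / 2.2856 ≈ 0.8125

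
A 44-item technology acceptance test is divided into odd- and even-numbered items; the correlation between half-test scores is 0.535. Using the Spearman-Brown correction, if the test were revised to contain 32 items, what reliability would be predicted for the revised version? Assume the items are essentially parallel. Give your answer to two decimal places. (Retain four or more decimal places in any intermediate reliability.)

0.63

First correct the split-half correlation to full-test reliability: r_full = 2 × 0.535 / (1 + 0.535) ≈ 0.6971
Length factor from 44 to 32 items: n = 32/44 = 0.7273
r_new = n·r_full / (1 + (n − 1)·r_full) = 0.5070 / 0.8099 ≈ 0.6260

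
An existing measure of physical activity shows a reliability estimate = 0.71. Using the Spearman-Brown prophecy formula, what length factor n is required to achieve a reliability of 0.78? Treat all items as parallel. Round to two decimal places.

Invert Spearman-Brown to solve for n:
n = r*(1 − r) / [ r (1 − r*) ]
n = 0.78 × (1 − 0.71) / [ 0.71 × (1 − 0.78) ]
n = 0.2262 / 0.1562 ≈ 1.4481

1.45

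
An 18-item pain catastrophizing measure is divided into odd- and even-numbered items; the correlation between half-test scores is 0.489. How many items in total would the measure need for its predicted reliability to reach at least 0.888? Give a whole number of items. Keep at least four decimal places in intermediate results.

Corrected full-test reliability: r_full = 2 × 0.489 / (1 + 0.489) ≈ 0.6568
n = r_tgt(1 − r_full) / [r_full(1 − r_tgt)] = 0.888 × 0.3432 / (0.6568 × 0.112) ≈ 4.1429
Items = 4.1429 × 18 ≈ 74.57 → 75

75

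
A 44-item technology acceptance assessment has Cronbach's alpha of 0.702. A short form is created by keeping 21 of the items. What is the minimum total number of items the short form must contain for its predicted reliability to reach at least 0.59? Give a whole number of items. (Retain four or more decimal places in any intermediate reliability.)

27

Short-form reliability: n = 21/44 = 0.4773; r_21 = n·r/(1+(n−1)r) ≈ 0.5293
Then solve for n' with r_old = 0.5293, r_target = 0.59: n' = 0.59(1 − 0.5293)/[0.5293(1 − 0.59)] = 1.2797
Total items = 1.2797 × 21 = 26.87, rounded up to 27.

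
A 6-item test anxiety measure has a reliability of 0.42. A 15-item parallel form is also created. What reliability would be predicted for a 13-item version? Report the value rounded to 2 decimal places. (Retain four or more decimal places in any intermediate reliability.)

0.61

Only the ratio of lengths matters: n = 13/6 = 2.1667
r_{13} = n·r / (1 + (n − 1)·r) = 0.9100 / 1.4900 ≈ 0.6107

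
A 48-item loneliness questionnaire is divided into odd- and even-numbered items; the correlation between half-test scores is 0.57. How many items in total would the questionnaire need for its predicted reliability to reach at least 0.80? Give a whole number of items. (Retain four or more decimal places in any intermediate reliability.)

Corrected full-test reliability: r_full = 2 × 0.57 / (1 + 0.57) ≈ 0.7261
Solve Spearman-Brown for n: n = 0.80(1 − 0.7261) / [0.7261(1 − 0.80)] = 1.5089
Required items = 1.5089 × 48 = 72.43, so 73 items.

73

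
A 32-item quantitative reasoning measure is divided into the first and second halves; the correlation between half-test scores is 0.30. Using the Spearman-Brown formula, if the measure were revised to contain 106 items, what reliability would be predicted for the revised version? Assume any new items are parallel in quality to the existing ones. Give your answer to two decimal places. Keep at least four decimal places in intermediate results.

First correct the split-half correlation to full-test reliability: r_full = 2 × 0.30 / (1 + 0.30) ≈ 0.4615
Length factor from 32 to 106 items: n = 106/32 = 3.3125
r_new = n·r_full / (1 + (n − 1)·r_full) = 1.5287 / 2.0672 ≈ 0.7395

0.74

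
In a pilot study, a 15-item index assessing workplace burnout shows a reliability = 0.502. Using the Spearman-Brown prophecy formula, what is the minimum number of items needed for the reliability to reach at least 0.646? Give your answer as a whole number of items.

n = 0.646(1 − 0.502) / [0.502(1 − 0.646)]
  = 0.321708 / 0.177708 = 1.8103
1.8103 × 15 = 27.15 → 28 items

28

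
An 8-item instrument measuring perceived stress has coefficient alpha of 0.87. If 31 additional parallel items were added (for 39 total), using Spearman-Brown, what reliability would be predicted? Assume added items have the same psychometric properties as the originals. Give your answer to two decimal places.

0.97

n = 39/8 = 4.875
By Spearman-Brown, r_new = n r / (1 + (n − 1) r).
r_new = (4.875 × 0.87) / (1 + (4.875 − 1) × 0.87)
r_new = 4.2412 / 4.3712 ≈ 0.9703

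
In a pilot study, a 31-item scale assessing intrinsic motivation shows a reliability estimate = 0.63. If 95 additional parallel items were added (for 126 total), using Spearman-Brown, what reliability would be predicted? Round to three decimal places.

0.874

The new length is 126/31 = 4.0645 times the old.
Spearman-Brown: r_new = n·r / (1 + (n − 1)·r)
r_new = 4.0645·0.63 / [1 + (4.0645 − 1)·0.63]
r_new = 2.5606 / 2.9306 ≈ 0.8737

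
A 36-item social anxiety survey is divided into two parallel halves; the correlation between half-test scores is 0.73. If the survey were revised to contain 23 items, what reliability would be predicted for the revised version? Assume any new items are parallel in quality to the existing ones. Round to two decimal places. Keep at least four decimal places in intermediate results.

Spearman-Brown correction (n = 2): r_full = 2·0.73/(1 + 0.73) = 0.8439
Then adjust to 23 items: n = 23/36 = 0.6389
r_new = n·r_full / (1 + (n − 1)·r_full) = 0.5392 / 0.6953 ≈ 0.7755

0.78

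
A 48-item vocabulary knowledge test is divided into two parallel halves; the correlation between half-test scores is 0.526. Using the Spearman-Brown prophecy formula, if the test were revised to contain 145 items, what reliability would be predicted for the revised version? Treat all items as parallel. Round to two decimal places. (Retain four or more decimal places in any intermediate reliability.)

0.87

Spearman-Brown correction (n = 2): r_full = 2·0.526/(1 + 0.526) = 0.6894
Length factor from 48 to 145 items: n = 145/48 = 3.0208
r_new = n·r_full / (1 + (n − 1)·r_full) = 2.0825 / 2.3931 ≈ 0.8702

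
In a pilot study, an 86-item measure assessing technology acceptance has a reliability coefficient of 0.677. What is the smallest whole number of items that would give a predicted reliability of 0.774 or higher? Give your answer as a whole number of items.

141

Invert Spearman-Brown to solve for n:
n = r*(1 − r) / [ r (1 − r*) ]
n = 0.774 × (1 − 0.677) / [ 0.677 × (1 − 0.774) ]
  = 0.250002 / 0.153002 = 1.6340
So the test needs 1.6340 × 86 ≈ 140.52 items; rounding up, 141.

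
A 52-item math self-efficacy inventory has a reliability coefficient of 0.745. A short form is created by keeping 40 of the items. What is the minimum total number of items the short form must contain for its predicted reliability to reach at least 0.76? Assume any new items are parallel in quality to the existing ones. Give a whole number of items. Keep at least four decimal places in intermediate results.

Short-form reliability: n = 40/52 = 0.7692; r_40 = n·r/(1+(n−1)r) ≈ 0.6920
Length factor from the short form to reach 0.76: n' = 0.76(1 − 0.6920) / [0.6920(1 − 0.76)] ≈ 1.4094
Items = 1.4094 × 40 ≈ 56.38 → 57

57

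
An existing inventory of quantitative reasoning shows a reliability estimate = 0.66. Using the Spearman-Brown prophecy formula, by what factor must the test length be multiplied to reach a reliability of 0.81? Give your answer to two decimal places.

2.20

n = [0.81 × 0.34] / [0.66 × 0.19]
n = 0.2754 / 0.1254 ≈ 2.1962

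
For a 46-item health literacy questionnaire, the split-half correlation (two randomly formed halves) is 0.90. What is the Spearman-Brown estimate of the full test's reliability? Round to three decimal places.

Each half is half the length of the full test, so the full test is n = 2 times a half.
r_full = 2(0.90) / (1 + 0.90)
       = 1.8000 / 1.9000 = 0.9474

0.947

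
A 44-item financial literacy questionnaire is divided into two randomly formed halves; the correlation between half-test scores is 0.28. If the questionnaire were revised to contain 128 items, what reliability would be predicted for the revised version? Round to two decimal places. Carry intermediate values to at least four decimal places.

0.69

Full-test reliability from the split-half r: r_full = 2(0.28)/(1 + 0.28) = 0.4375
Then adjust to 128 items: n = 128/44 = 2.9091
r_new = n·r_full / (1 + (n − 1)·r_full) = 1.2727 / 1.8352 ≈ 0.6935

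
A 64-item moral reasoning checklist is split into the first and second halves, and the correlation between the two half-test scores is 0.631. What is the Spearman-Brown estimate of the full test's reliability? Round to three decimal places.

Each half is half the length of the full test, so the full test is n = 2 times a half.
r_full = 2(0.631) / (1 + 0.631)
r_full = 1.2620 / 1.6310 ≈ 0.7738

0.774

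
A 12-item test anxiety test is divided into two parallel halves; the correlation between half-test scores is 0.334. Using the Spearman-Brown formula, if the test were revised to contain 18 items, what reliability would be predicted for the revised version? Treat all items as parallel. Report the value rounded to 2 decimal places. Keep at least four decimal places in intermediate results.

0.60

Spearman-Brown correction (n = 2): r_full = 2·0.334/(1 + 0.334) = 0.5007
Length factor from 12 to 18 items: n = 18/12 = 1.5000
r_new = n·r_full / (1 + (n − 1)·r_full) = 0.7510 / 1.2504 ≈ 0.6006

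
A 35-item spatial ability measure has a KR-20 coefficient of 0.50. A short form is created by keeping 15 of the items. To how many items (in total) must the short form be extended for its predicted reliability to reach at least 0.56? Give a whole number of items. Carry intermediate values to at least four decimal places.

First, r for the 15-item form: n = 15/35 = 0.4286, so r_15 = 0.4286·0.50/(1 + (0.4286 − 1)·0.50) = 0.3000
Then solve for n' with r_old = 0.3000, r_target = 0.56: n' = 0.56(1 − 0.3000)/[0.3000(1 − 0.56)] = 2.9697
Items = 2.9697 × 15 ≈ 44.55 → 45

45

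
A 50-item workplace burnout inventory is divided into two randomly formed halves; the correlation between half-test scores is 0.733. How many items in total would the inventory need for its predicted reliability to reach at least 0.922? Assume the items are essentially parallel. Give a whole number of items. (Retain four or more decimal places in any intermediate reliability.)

r_full = 2(0.733)/(1 + 0.733) = 0.8459
Solve Spearman-Brown for n: n = 0.922(1 − 0.8459) / [0.8459(1 − 0.922)] = 2.1534
Required items = 2.1534 × 50 = 107.67, so 108 items.

108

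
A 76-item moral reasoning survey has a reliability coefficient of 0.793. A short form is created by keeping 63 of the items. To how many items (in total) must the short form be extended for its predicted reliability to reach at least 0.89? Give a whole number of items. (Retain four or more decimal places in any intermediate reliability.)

161

First, r for the 63-item form: n = 63/76 = 0.8289, so r_63 = 0.8289·0.793/(1 + (0.8289 − 1)·0.793) = 0.7605
Then solve for n' with r_old = 0.7605, r_target = 0.89: n' = 0.89(1 − 0.7605)/[0.7605(1 − 0.89)] = 2.5480
Total items = 2.5480 × 63 = 160.52, rounded up to 161.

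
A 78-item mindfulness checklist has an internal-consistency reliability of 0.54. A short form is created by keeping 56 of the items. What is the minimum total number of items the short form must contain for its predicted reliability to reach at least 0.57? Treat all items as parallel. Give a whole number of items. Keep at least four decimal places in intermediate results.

89

Short-form reliability: n = 56/78 = 0.7179; r_56 = n·r/(1+(n−1)r) ≈ 0.4573
Then solve for n' with r_old = 0.4573, r_target = 0.57: n' = 0.57(1 − 0.4573)/[0.4573(1 − 0.57)] = 1.5731
Items = 1.5731 × 56 ≈ 88.09 → 89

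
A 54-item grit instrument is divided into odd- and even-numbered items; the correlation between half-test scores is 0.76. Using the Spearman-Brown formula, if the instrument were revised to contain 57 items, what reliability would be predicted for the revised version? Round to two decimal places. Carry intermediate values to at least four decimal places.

0.87

Spearman-Brown correction (n = 2): r_full = 2·0.76/(1 + 0.76) = 0.8636
Then adjust to 57 items: n = 57/54 = 1.0556
r_new = n·r_full / (1 + (n − 1)·r_full) = 0.9116 / 1.0480 ≈ 0.8698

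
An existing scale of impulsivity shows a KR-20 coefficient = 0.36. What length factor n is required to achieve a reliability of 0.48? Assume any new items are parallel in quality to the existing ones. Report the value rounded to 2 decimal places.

1.64

Rearranging the Spearman-Brown formula for n,
n = r*(1 − r) / [ r (1 − r*) ]
n = 0.48 × (1 − 0.36) / [ 0.36 × (1 − 0.48) ]
  = 0.3072 / 0.1872 = 1.6410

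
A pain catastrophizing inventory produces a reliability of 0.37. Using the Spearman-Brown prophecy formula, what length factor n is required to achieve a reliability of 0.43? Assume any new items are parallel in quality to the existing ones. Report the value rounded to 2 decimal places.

n = 0.43 × (1 − 0.37) / [ 0.37 × (1 − 0.43) ]
  = 0.2709 / 0.2109 = 1.2845

1.28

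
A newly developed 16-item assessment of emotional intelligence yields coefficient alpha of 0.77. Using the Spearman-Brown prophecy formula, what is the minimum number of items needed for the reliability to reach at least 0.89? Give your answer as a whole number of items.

39

n = 0.89 × (1 − 0.77) / [ 0.77 × (1 − 0.89) ]
n = 0.2047 / 0.0847 ≈ 2.4168
Items needed = n × 16 = 2.4168 × 16 ≈ 38.67 → round up to 39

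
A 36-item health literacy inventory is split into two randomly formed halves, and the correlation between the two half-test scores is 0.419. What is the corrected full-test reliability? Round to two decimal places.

0.59

Apply the Spearman-Brown correction with n = 2:
r_full = 2(0.419) / (1 + 0.419)
r_full = 0.8380 / 1.4190 ≈ 0.5906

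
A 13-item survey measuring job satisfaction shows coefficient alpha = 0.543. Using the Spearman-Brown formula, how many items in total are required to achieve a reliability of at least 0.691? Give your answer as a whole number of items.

Spearman-Brown solved for the length factor n:
n = r_target (1 − r_old) / [ r_old (1 − r_target) ]
n = 0.691(1 − 0.543) / [0.543(1 − 0.691)]
n = 0.315787 / 0.167787 ≈ 1.8821
Items needed = n × 13 = 1.8821 × 13 ≈ 24.47 → round up to 25

25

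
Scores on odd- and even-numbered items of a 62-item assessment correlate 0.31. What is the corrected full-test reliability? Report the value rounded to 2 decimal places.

0.47

Apply the Spearman-Brown correction with n = 2:
r_full = 2r_hh / (1 + r_hh) = 2 × 0.31 / (1 + 0.31)
r_full = 0.6200 / 1.3100 ≈ 0.4733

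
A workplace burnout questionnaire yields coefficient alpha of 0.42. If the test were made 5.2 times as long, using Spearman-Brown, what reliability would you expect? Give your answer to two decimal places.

Apply the Spearman-Brown prophecy formula, r' = nr / [1 + (n − 1)r]:
r_new = 5.2·0.42 / [1 + (5.2 − 1)·0.42]
     = 2.1840 / 2.7640 = 0.7902

0.79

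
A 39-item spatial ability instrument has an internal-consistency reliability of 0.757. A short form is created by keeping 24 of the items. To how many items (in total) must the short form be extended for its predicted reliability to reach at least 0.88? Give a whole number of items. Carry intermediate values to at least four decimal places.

92

First, r for the 24-item form: n = 24/39 = 0.6154, so r_24 = 0.6154·0.757/(1 + (0.6154 − 1)·0.757) = 0.6572
Length factor from the short form to reach 0.88: n' = 0.88(1 − 0.6572) / [0.6572(1 − 0.88)] ≈ 3.8251
Total items = 3.8251 × 24 = 91.80, rounded up to 92.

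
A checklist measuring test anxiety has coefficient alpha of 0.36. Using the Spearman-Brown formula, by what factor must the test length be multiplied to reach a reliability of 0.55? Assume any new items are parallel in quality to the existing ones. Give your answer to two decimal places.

n = [0.55 × 0.64] / [0.36 × 0.45]
n = 0.3520 / 0.1620 ≈ 2.1728

2.17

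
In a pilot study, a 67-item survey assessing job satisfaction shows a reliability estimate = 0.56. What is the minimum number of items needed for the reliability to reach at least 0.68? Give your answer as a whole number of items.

112

Spearman-Brown solved for the length factor n:
n = r_target (1 − r_old) / [ r_old (1 − r_target) ]
n = 0.68(1 − 0.56) / [0.56(1 − 0.68)]
n = 0.2992 / 0.1792 ≈ 1.6696
1.6696 × 67 = 111.86 → 112 items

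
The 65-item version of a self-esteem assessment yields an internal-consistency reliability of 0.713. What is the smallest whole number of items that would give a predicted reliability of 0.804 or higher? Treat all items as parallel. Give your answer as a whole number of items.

108

Spearman-Brown solved for the length factor n:
n = r_target (1 − r_old) / [ r_old (1 − r_target) ]
n = 0.804(1 − 0.713) / [0.713(1 − 0.804)]
n = 0.230748 / 0.139748 ≈ 1.6512
So the test needs 1.6512 × 65 ≈ 107.33 items; rounding up, 108.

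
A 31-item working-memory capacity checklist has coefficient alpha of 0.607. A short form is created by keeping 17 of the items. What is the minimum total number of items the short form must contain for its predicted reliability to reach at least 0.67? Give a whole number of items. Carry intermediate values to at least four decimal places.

First, r for the 17-item form: n = 17/31 = 0.5484, so r_17 = 0.5484·0.607/(1 + (0.5484 − 1)·0.607) = 0.4586
Length factor from the short form to reach 0.67: n' = 0.67(1 − 0.4586) / [0.4586(1 − 0.67)] ≈ 2.3969
Items = 2.3969 × 17 ≈ 40.75 → 41

41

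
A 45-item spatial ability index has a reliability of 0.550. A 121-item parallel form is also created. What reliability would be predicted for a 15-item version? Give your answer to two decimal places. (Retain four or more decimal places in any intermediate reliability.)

The 121-item form is not needed; work directly from the 45-item form with n = 15/45 = 0.3333.
r_{15} = n·r / (1 + (n − 1)·r) = 0.1833 / 0.6333 ≈ 0.2894

0.29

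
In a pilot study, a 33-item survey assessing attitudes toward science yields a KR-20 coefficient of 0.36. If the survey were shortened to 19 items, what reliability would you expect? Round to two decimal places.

Length ratio n = 19/33 = 0.5758
r_new = 0.5758·0.36 / [1 + (0.5758 − 1)·0.36]
     = 0.2073 / 0.8473 = 0.2447

0.24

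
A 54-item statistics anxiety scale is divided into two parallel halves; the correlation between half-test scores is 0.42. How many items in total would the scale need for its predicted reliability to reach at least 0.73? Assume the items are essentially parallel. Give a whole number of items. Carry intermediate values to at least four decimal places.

101

Corrected full-test reliability: r_full = 2 × 0.42 / (1 + 0.42) ≈ 0.5915
n = r_tgt(1 − r_full) / [r_full(1 − r_tgt)] = 0.73 × 0.4085 / (0.5915 × 0.27) ≈ 1.8672
Required items = 1.8672 × 54 = 100.83, so 101 items.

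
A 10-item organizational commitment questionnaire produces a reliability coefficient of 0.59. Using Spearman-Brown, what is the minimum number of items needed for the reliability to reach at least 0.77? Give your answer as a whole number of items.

24

Invert Spearman-Brown to solve for n:
n = r_target (1 − r_old) / [ r_old (1 − r_target) ]
n = 0.77(1 − 0.59) / [0.59(1 − 0.77)]
n = 0.3157 / 0.1357 ≈ 2.3265
Items needed = n × 10 = 2.3265 × 10 ≈ 23.26 → round up to 24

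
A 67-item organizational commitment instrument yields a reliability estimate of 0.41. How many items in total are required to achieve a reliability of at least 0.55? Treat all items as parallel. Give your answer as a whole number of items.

n = 0.55 × (1 − 0.41) / [ 0.41 × (1 − 0.55) ]
  = 0.3245 / 0.1845 = 1.7588
So the test needs 1.7588 × 67 ≈ 117.84 items; rounding up, 118.

118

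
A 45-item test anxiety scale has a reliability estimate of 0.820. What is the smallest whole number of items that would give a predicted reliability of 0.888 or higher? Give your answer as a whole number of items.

Spearman-Brown solved for the length factor n:
n = r_target (1 − r_old) / [ r_old (1 − r_target) ]
n = [0.888 × 0.180] / [0.820 × 0.112]
n = 0.159840 / 0.091840 ≈ 1.7404
Items needed = n × 45 = 1.7404 × 45 ≈ 78.32 → round up to 79

79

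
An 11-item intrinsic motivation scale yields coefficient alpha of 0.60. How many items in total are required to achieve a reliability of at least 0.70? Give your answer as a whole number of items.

n = 0.70(1 − 0.60) / [0.60(1 − 0.70)]
  = 0.2800 / 0.1800 = 1.5556
So the test needs 1.5556 × 11 ≈ 17.11 items; rounding up, 18.

18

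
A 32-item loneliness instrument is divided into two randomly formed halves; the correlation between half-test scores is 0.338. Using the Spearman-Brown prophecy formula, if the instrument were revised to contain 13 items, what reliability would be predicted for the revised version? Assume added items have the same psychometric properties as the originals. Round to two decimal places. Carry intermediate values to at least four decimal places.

First correct the split-half correlation to full-test reliability: r_full = 2 × 0.338 / (1 + 0.338) ≈ 0.5052
Then adjust to 13 items: n = 13/32 = 0.4062
r_new = n·r_full / (1 + (n − 1)·r_full) = 0.2052 / 0.7000 ≈ 0.2931

0.29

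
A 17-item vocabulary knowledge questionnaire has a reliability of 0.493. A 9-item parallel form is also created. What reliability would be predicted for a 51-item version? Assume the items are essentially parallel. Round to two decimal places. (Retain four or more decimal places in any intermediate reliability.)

0.74

The 9-item form is not needed; work directly from the 17-item form with n = 51/17 = 3.0000.
r_{51} = n·r / (1 + (n − 1)·r) = 1.4790 / 1.9860 ≈ 0.7447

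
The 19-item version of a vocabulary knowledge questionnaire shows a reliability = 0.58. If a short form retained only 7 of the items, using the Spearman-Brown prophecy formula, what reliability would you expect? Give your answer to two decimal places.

Length ratio n = 7/19 = 0.3684
Spearman-Brown: r_new = n·r / (1 + (n − 1)·r)
r_new = (0.3684 × 0.58) / (1 + (0.3684 − 1) × 0.58)
     = 0.2137 / 0.6337 = 0.3372

0.34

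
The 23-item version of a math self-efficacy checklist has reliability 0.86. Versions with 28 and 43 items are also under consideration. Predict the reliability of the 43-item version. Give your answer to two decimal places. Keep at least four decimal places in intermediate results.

The 28-item form is not needed; work directly from the 23-item form with n = 43/23 = 1.8696.
r_{43} = n·r / (1 + (n − 1)·r) = 1.6079 / 1.7479 ≈ 0.9199

0.92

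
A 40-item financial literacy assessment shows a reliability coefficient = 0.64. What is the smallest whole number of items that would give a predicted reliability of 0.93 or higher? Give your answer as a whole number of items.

299

n = [0.93 × 0.36] / [0.64 × 0.07]
  = 0.3348 / 0.0448 = 7.4732
Items needed = n × 40 = 7.4732 × 40 ≈ 298.93 → round up to 299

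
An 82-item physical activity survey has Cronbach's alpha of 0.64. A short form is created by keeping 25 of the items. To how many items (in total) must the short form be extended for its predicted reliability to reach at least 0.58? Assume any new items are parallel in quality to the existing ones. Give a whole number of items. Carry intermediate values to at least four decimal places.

64

Short-form reliability: n = 25/82 = 0.3049; r_25 = n·r/(1+(n−1)r) ≈ 0.3515
Then solve for n' with r_old = 0.3515, r_target = 0.58: n' = 0.58(1 − 0.3515)/[0.3515(1 − 0.58)] = 2.5478
Items = 2.5478 × 25 ≈ 63.70 → 64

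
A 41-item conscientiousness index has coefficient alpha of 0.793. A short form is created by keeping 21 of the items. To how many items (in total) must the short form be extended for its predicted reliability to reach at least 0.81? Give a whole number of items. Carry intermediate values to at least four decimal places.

46

First, r for the 21-item form: n = 21/41 = 0.5122, so r_21 = 0.5122·0.793/(1 + (0.5122 − 1)·0.793) = 0.6624
Length factor from the short form to reach 0.81: n' = 0.81(1 − 0.6624) / [0.6624(1 − 0.81)] ≈ 2.1728
Total items = 2.1728 × 21 = 45.63, rounded up to 46.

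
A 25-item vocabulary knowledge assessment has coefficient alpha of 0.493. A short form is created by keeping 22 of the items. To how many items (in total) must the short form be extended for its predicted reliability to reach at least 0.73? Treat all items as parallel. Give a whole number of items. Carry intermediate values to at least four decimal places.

First, r for the 22-item form: n = 22/25 = 0.8800, so r_22 = 0.8800·0.493/(1 + (0.8800 − 1)·0.493) = 0.4611
Length factor from the short form to reach 0.73: n' = 0.73(1 − 0.4611) / [0.4611(1 − 0.73)] ≈ 3.1599
Items = 3.1599 × 22 ≈ 69.52 → 70

70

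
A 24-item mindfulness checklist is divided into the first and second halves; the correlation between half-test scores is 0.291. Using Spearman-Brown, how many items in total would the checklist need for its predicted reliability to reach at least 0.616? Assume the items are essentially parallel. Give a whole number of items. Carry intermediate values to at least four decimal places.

r_full = 2(0.291)/(1 + 0.291) = 0.4508
Solve Spearman-Brown for n: n = 0.616(1 − 0.4508) / [0.4508(1 − 0.616)] = 1.9543
Items = 1.9543 × 24 ≈ 46.90 → 47

47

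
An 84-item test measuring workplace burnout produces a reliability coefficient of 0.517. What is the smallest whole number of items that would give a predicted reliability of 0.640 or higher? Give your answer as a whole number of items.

Spearman-Brown solved for the length factor n:
n = r*(1 − r) / [ r (1 − r*) ]
n = 0.640 × (1 − 0.517) / [ 0.517 × (1 − 0.640) ]
n = 0.309120 / 0.186120 ≈ 1.6609
So the test needs 1.6609 × 84 ≈ 139.52 items; rounding up, 140.

140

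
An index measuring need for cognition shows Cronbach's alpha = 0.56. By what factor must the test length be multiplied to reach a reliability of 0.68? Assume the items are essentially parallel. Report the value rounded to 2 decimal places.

n = [0.68 × 0.44] / [0.56 × 0.32]
  = 0.2992 / 0.1792 = 1.6696

1.67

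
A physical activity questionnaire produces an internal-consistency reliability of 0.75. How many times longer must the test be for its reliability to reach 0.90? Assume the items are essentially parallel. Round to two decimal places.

3.00

n = [0.90 × 0.25] / [0.75 × 0.10]
  = 0.2250 / 0.0750 = 3.0000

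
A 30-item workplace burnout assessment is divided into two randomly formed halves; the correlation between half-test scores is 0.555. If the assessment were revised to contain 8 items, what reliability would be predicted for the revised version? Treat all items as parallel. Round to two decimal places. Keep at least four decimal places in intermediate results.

0.40

Full-test reliability from the split-half r: r_full = 2(0.555)/(1 + 0.555) = 0.7138
Then adjust to 8 items: n = 8/30 = 0.2667
r_new = n·r_full / (1 + (n − 1)·r_full) = 0.1904 / 0.4766 ≈ 0.3995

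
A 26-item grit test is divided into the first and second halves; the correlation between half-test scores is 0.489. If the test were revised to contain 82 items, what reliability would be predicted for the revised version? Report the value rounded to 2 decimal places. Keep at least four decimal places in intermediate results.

0.86

Spearman-Brown correction (n = 2): r_full = 2·0.489/(1 + 0.489) = 0.6568
Length factor from 26 to 82 items: n = 82/26 = 3.1538
r_new = n·r_full / (1 + (n − 1)·r_full) = 2.0714 / 2.4146 ≈ 0.8579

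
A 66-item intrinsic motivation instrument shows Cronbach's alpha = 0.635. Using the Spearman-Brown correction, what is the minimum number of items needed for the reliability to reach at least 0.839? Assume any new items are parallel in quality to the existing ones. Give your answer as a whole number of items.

Invert Spearman-Brown to solve for n:
n = r*(1 − r) / [ r (1 − r*) ]
n = 0.839 × (1 − 0.635) / [ 0.635 × (1 − 0.839) ]
n = 0.306235 / 0.102235 ≈ 2.9954
So the test needs 2.9954 × 66 ≈ 197.70 items; rounding up, 198.

198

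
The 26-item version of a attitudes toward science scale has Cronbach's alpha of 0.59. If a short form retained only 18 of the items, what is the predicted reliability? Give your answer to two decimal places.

0.50

Length ratio n = 18/26 = 0.6923
By Spearman-Brown, r_new = n r / (1 + (n − 1) r).
r_new = 0.6923·0.59 / [1 + (0.6923 − 1)·0.59]
     = 0.4085 / 0.8185 = 0.4991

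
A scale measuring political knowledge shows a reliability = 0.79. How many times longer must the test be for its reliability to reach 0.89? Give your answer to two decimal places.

2.15

n = [0.89 × 0.21] / [0.79 × 0.11]
n = 0.1869 / 0.0869 ≈ 2.1507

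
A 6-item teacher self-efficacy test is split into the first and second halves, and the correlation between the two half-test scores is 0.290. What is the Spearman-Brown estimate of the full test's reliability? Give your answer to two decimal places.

0.45

r_full = 2r_hh / (1 + r_hh) = 2 × 0.290 / (1 + 0.290)
r_full = 0.5800 / 1.2900 ≈ 0.4496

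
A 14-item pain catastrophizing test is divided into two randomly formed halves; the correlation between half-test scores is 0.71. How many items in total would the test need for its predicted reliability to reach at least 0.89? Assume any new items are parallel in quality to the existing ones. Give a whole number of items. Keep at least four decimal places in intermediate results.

Corrected full-test reliability: r_full = 2 × 0.71 / (1 + 0.71) ≈ 0.8304
n = r_tgt(1 − r_full) / [r_full(1 − r_tgt)] = 0.89 × 0.1696 / (0.8304 × 0.11) ≈ 1.6525
Items = 1.6525 × 14 ≈ 23.14 → 24

24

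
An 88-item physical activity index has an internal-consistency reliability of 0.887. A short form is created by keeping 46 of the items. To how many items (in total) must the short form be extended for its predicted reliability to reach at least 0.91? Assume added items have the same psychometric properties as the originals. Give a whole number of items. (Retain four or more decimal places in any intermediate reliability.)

114

Short-form reliability: n = 46/88 = 0.5227; r_46 = n·r/(1+(n−1)r) ≈ 0.8040
Length factor from the short form to reach 0.91: n' = 0.91(1 − 0.8040) / [0.8040(1 − 0.91)] ≈ 2.4649
Total items = 2.4649 × 46 = 113.39, rounded up to 114.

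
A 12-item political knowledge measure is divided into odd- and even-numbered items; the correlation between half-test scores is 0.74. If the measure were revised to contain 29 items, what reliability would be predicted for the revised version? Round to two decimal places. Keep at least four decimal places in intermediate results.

0.93

Spearman-Brown correction (n = 2): r_full = 2·0.74/(1 + 0.74) = 0.8506
Length factor from 12 to 29 items: n = 29/12 = 2.4167
r_new = n·r_full / (1 + (n − 1)·r_full) = 2.0556 / 2.2050 ≈ 0.9322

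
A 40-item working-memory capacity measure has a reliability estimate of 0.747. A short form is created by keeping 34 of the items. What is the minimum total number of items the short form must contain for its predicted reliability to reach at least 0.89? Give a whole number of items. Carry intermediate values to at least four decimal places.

Short-form reliability: n = 34/40 = 0.8500; r_34 = n·r/(1+(n−1)r) ≈ 0.7151
Length factor from the short form to reach 0.89: n' = 0.89(1 − 0.7151) / [0.7151(1 − 0.89)] ≈ 3.2235
Items = 3.2235 × 34 ≈ 109.60 → 110

110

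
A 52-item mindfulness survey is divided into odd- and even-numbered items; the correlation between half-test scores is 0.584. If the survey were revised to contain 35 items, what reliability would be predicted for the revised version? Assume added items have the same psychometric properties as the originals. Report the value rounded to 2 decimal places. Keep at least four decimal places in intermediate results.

0.65

Spearman-Brown correction (n = 2): r_full = 2·0.584/(1 + 0.584) = 0.7374
Then adjust to 35 items: n = 35/52 = 0.6731
r_new = n·r_full / (1 + (n − 1)·r_full) = 0.4963 / 0.7589 ≈ 0.6540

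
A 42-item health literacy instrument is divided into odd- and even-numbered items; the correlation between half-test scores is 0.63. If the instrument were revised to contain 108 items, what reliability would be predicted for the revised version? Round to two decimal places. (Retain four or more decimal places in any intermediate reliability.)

Spearman-Brown correction (n = 2): r_full = 2·0.63/(1 + 0.63) = 0.7730
Length factor from 42 to 108 items: n = 108/42 = 2.5714
r_new = n·r_full / (1 + (n − 1)·r_full) = 1.9877 / 2.2147 ≈ 0.8975

0.90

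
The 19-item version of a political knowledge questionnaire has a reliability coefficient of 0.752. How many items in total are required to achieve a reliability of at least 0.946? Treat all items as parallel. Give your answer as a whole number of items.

110

Rearranging the Spearman-Brown formula for n,
n = r*(1 − r) / [ r (1 − r*) ]
n = 0.946 × (1 − 0.752) / [ 0.752 × (1 − 0.946) ]
  = 0.234608 / 0.040608 = 5.7774
Items needed = n × 19 = 5.7774 × 19 ≈ 109.77 → round up to 110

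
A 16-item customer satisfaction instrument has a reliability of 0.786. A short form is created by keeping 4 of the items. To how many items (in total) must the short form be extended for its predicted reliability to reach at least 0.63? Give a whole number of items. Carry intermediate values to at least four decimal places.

First, r for the 4-item form: n = 4/16 = 0.2500, so r_4 = 0.2500·0.786/(1 + (0.2500 − 1)·0.786) = 0.4787
Length factor from the short form to reach 0.63: n' = 0.63(1 − 0.4787) / [0.4787(1 − 0.63)] ≈ 1.8542
Items = 1.8542 × 4 ≈ 7.42 → 8

8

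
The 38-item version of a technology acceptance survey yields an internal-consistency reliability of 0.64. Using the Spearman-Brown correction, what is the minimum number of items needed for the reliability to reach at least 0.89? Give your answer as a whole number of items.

173

n = 0.89 × (1 − 0.64) / [ 0.64 × (1 − 0.89) ]
  = 0.3204 / 0.0704 = 4.5511
So the test needs 4.5511 × 38 ≈ 172.94 items; rounding up, 173.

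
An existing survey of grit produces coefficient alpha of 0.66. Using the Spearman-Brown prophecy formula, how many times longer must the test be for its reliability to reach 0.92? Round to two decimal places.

5.92

Invert Spearman-Brown to solve for n:
n = r*(1 − r) / [ r (1 − r*) ]
n = 0.92(1 − 0.66) / [0.66(1 − 0.92)]
  = 0.3128 / 0.0528 = 5.9242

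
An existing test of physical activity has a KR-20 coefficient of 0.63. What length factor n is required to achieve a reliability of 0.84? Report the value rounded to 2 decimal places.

Rearranging the Spearman-Brown formula for n,
n = r*(1 − r) / [ r (1 − r*) ]
n = 0.84(1 − 0.63) / [0.63(1 − 0.84)]
n = 0.3108 / 0.1008 ≈ 3.0833

3.08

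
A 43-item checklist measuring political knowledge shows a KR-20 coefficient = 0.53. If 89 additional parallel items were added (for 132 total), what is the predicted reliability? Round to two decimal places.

The new length is 132/43 = 3.0698 times the old.
Spearman-Brown: r_new = n·r / (1 + (n − 1)·r)
r_new = (3.0698 × 0.53) / (1 + (3.0698 − 1) × 0.53)
r_new = 1.6270 / 2.0970 ≈ 0.7759

0.78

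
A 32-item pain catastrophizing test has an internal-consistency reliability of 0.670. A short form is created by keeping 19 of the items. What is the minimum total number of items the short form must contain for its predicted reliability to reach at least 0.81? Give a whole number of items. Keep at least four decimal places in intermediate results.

68

First, r for the 19-item form: n = 19/32 = 0.5938, so r_19 = 0.5938·0.670/(1 + (0.5938 − 1)·0.670) = 0.5466
Length factor from the short form to reach 0.81: n' = 0.81(1 − 0.5466) / [0.5466(1 − 0.81)] ≈ 3.5363
Items = 3.5363 × 19 ≈ 67.19 → 68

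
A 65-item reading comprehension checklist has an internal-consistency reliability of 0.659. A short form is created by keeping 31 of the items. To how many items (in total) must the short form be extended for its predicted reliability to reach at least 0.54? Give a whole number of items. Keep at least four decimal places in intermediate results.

40

Short-form reliability: n = 31/65 = 0.4769; r_31 = n·r/(1+(n−1)r) ≈ 0.4796
Then solve for n' with r_old = 0.4796, r_target = 0.54: n' = 0.54(1 − 0.4796)/[0.4796(1 − 0.54)] = 1.2738
Items = 1.2738 × 31 ≈ 39.49 → 40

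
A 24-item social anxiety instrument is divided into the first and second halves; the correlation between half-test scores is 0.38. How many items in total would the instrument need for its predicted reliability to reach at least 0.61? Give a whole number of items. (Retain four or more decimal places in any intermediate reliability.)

Corrected full-test reliability: r_full = 2 × 0.38 / (1 + 0.38) ≈ 0.5507
Solve Spearman-Brown for n: n = 0.61(1 − 0.5507) / [0.5507(1 − 0.61)] = 1.2761
Required items = 1.2761 × 24 = 30.63, so 31 items.

31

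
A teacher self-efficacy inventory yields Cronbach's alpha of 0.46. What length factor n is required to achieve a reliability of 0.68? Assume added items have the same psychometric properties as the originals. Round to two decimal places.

n = 0.68(1 − 0.46) / [0.46(1 − 0.68)]
  = 0.3672 / 0.1472 = 2.4946

2.49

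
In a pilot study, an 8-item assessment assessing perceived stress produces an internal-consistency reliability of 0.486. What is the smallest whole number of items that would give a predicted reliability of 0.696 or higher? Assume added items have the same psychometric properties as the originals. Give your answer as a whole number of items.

n = 0.696(1 − 0.486) / [0.486(1 − 0.696)]
n = 0.357744 / 0.147744 ≈ 2.4214
So the test needs 2.4214 × 8 ≈ 19.37 items; rounding up, 20.

20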